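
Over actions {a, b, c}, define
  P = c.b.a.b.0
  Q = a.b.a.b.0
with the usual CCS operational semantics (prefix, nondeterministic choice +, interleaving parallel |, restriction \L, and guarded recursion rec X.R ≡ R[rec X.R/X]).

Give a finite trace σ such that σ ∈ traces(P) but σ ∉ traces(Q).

c

P's transition system — 5 states:
  m0 = c.b.a.b.0 → --c--▸ m1
  m1 = b.a.b.0 → --b--▸ m2
  m2 = a.b.0 → --a--▸ m3
  m3 = b.0 → --b--▸ m4
  m4 = 0 → ∅
Q's transition system — 5 states:
  n0 = a.b.a.b.0 → --a--▸ n1
  n1 = b.a.b.0 → --b--▸ n2
  n2 = a.b.0 → --a--▸ n3
  n3 = b.0 → --b--▸ n4
  n4 = 0 → ∅
Executing c from P (initial set {m0}):
  step 1 (c): {m1}
  P completes σ.
Executing c from Q (initial set {n0}):
  step 1 (c): ∅  — Q cannot continue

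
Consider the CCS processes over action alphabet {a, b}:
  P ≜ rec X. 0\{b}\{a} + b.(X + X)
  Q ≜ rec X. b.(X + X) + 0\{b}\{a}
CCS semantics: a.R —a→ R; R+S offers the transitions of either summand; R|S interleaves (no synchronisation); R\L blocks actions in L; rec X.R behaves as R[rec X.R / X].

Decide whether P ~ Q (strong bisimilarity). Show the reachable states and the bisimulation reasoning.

Reachable graph of P (2 states):
  p0 = rec X. 0\{b}\{a} + b.(X + X) ⊢ -b-> p1
  p1 = (rec X. 0\{b}\{a} + b.(X + X)) + (rec X. 0\{b}\{a} + b.(X + X)) ⊢ -b-> p1
Reachable graph of Q (2 states):
  q0 = rec X. b.(X + X) + 0\{b}\{a} ⊢ -b-> q1
  q1 = (rec X. b.(X + X) + 0\{b}\{a}) + (rec X. b.(X + X) + 0\{b}\{a}) ⊢ -b-> q1
Bisimilarity quotient blocks:
  B0 = {p0, p1, q0, q1}
p0 ∈ B0, q0 ∈ B0 → same block

bisimilar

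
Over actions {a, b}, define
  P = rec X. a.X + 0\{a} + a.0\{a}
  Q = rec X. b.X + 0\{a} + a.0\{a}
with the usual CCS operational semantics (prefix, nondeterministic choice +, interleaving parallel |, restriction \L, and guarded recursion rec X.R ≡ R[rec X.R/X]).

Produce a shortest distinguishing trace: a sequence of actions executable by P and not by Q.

aa

Reachable graph of P (2 states):
  u0 = rec X. a.X + 0\{a} + a.0\{a} :: --a--▸ u0, --a--▸ u1
  u1 = 0\{a} :: ∅
Reachable graph of Q (2 states):
  v0 = rec X. b.X + 0\{a} + a.0\{a} :: --a--▸ v1, --b--▸ v0
  v1 = 0\{a} :: ∅
Run σ = ⟨aa⟩ on P: start {u0}
  [1] a ⇒ {u0, u1}
  [2] a ⇒ {u0, u1}
  — P admits the full trace.
Run σ = ⟨aa⟩ on Q: start {v0}
  [1] a ⇒ {v1}
  [2] a ⇒ ∅  — Q cannot continue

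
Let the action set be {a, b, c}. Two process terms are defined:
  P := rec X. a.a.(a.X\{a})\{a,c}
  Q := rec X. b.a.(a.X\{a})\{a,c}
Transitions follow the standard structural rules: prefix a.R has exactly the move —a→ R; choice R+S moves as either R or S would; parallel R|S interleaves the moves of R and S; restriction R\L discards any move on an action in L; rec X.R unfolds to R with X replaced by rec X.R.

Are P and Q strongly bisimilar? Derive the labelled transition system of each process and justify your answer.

P ≁ Q

LTS(P): 3 reachable states
  u0 = rec X. a.a.(a.X\{a})\{a,c} | ··a··> u1
  u1 = a.(a.(rec X. a.a.(a.X\{a})\{a,c})\{a})\{a,c} | ··a··> u2
  u2 = (a.(rec X. a.a.(a.X\{a})\{a,c})\{a})\{a,c} | stopped
LTS(Q): 3 reachable states
  v0 = rec X. b.a.(a.X\{a})\{a,c} | ··b··> v1
  v1 = a.(a.(rec X. b.a.(a.X\{a})\{a,c})\{a})\{a,c} | ··a··> v2
  v2 = (a.(rec X. b.a.(a.X\{a})\{a,c})\{a})\{a,c} | stopped
Partition-refinement fixed point:
  B0 = {u0}
  B1 = {u1, v1}
  B2 = {u2, v2}
  B3 = {v0}
u0 ∈ B0, v0 ∈ B3 → different blocks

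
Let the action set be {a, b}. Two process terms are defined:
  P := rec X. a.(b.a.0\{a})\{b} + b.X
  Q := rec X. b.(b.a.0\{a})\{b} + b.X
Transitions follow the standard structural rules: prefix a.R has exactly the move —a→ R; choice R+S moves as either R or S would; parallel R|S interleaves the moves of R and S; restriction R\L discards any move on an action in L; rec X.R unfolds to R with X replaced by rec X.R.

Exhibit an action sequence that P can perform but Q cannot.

LTS(P): 2 reachable states
  u0 = rec X. a.(b.a.0\{a})\{b} + b.X → -a-> u1, -b-> u0
  u1 = (b.a.0\{a})\{b} → (no moves)
LTS(Q): 2 reachable states
  v0 = rec X. b.(b.a.0\{a})\{b} + b.X → -b-> v0, -b-> v1
  v1 = (b.a.0\{a})\{b} → (no moves)
Trace ⟨a⟩ through P, begin at {u0}:
  step 1 (a): {u1}
  ✓ P
Trace ⟨a⟩ through Q, begin at {v0}:
  step 1 (a): no successor for Q

a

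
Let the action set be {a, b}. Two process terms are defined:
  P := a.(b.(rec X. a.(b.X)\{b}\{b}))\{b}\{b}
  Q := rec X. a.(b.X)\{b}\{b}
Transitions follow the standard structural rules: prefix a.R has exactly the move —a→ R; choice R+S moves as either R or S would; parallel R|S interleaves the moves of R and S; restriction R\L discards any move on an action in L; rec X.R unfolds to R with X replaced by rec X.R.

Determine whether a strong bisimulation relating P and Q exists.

LTS(P): 2 reachable states
  p0 = a.(b.(rec X. a.(b.X)\{b}\{b}))\{b}\{b} has moves --a--▸ p1
  p1 = (b.(rec X. a.(b.X)\{b}\{b}))\{b}\{b} has moves stopped
LTS(Q): 2 reachable states
  q0 = rec X. a.(b.X)\{b}\{b} has moves --a--▸ q1
  q1 = (b.(rec X. a.(b.X)\{b}\{b}))\{b}\{b} has moves stopped
Coarsest stable partition (strong bisimilarity classes):
  B0 = {p0, q0}
  B1 = {p1, q1}
p0 ∈ B0, q0 ∈ B0 → same block

P ~ Q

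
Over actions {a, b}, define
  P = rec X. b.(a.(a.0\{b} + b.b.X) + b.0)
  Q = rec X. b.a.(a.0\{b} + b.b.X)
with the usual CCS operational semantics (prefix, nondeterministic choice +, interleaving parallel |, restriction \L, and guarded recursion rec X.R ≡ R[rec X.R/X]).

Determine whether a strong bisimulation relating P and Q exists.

P ≁ Q

LTS(P): 6 reachable states
  u0 = rec X. b.(a.(a.0\{b} + b.b.X) + b.0) → --b--▸ u1
  u1 = a.(a.0\{b} + b.b.(rec X. b.(a.(a.0\{b} + b.b.X) + b.0))) + b.0 → --a--▸ u2, --b--▸ u3
  u2 = a.0\{b} + b.b.(rec X. b.(a.(a.0\{b} + b.b.X) + b.0)) → --a--▸ u4, --b--▸ u5
  u3 = 0 → deadlocked
  u4 = 0\{b} → deadlocked
  u5 = b.(rec X. b.(a.(a.0\{b} + b.b.X) + b.0)) → --b--▸ u0
LTS(Q): 5 reachable states
  v0 = rec X. b.a.(a.0\{b} + b.b.X) → --b--▸ v1
  v1 = a.(a.0\{b} + b.b.(rec X. b.a.(a.0\{b} + b.b.X))) → --a--▸ v2
  v2 = a.0\{b} + b.b.(rec X. b.a.(a.0\{b} + b.b.X)) → --a--▸ v3, --b--▸ v4
  v3 = 0\{b} → deadlocked
  v4 = b.(rec X. b.a.(a.0\{b} + b.b.X)) → --b--▸ v0
Partition-refinement fixed point:
  B0 = {u0}
  B1 = {u1}
  B2 = {u2}
  B3 = {u5}
  B4 = {u3, u4, v3}
  B5 = {v0}
  B6 = {v1}
  B7 = {v2}
  B8 = {v4}
u0 ∈ B0, v0 ∈ B5 → different blocks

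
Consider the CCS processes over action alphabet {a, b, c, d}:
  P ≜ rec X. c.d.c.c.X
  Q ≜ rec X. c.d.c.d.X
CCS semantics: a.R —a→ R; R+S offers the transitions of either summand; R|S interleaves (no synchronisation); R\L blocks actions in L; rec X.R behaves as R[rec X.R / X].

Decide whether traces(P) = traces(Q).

NO — witness ⟨cdcc⟩

P's transition system — 4 states:
  u0 = rec X. c.d.c.c.X → —c→ u1
  u1 = d.c.c.(rec X. c.d.c.c.X) → —d→ u2
  u2 = c.c.(rec X. c.d.c.c.X) → —c→ u3
  u3 = c.(rec X. c.d.c.c.X) → —c→ u0
Q's transition system — 4 states:
  v0 = rec X. c.d.c.d.X → —c→ v1
  v1 = d.c.d.(rec X. c.d.c.d.X) → —d→ v2
  v2 = c.d.(rec X. c.d.c.d.X) → —c→ v3
  v3 = d.(rec X. c.d.c.d.X) → —d→ v0
Run σ = ⟨cdcc⟩ on P: start {u0}
  step 1 (c): {u1}
  step 2 (d): {u2}
  step 3 (c): {u3}
  step 4 (c): {u0}
  — P admits the full trace.
Run σ = ⟨cdcc⟩ on Q: start {v0}
  step 1 (c): {v1}
  step 2 (d): {v2}
  step 3 (c): {v3}
  step 4 (c): ∅  — Q cannot continue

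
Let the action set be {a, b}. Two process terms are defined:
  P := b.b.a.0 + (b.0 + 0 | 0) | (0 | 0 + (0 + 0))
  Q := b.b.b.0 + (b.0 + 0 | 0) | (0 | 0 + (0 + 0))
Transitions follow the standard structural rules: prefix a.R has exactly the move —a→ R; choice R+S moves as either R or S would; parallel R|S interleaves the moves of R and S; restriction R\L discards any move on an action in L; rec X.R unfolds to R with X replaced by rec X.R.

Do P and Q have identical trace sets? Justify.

LTS(P): 5 reachable states
  s0 = b.b.a.0 + (b.0 + 0 | 0) | (0 | 0 + (0 + 0)) → ··b··> s1, ··b··> s2
  s1 = 0 | (0 | 0 + (0 + 0)) → (no moves)
  s2 = b.a.0 → ··b··> s3
  s3 = a.0 → ··a··> s4
  s4 = 0 → (no moves)
LTS(Q): 5 reachable states
  t0 = b.b.b.0 + (b.0 + 0 | 0) | (0 | 0 + (0 + 0)) → ··b··> t1, ··b··> t2
  t1 = 0 | (0 | 0 + (0 + 0)) → (no moves)
  t2 = b.b.0 → ··b··> t3
  t3 = b.0 → ··b··> t4
  t4 = 0 → (no moves)
Trace ⟨bba⟩ through P, begin at {s0}:
  step 1 (b): {s1, s2}
  step 2 (b): {s3}
  step 3 (a): {s4}
  — P admits the full trace.
Trace ⟨bba⟩ through Q, begin at {t0}:
  step 1 (b): {t1, t2}
  step 2 (b): {t3}
  step 3 (a): ∅ (Q stuck)

traces(P) ≠ traces(Q) — witness ⟨bba⟩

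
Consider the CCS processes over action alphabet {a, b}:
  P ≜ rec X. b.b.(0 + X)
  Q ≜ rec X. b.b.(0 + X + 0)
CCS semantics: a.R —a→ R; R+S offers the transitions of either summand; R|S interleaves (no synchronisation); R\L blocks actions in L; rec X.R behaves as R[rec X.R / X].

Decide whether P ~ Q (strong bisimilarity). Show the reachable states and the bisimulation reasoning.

bisimilar

Reachable graph of P (3 states):
  u0 = rec X. b.b.(0 + X) has moves -b-> u1
  u1 = b.(0 + (rec X. b.b.(0 + X))) has moves -b-> u2
  u2 = 0 + (rec X. b.b.(0 + X)) has moves -b-> u1
Reachable graph of Q (3 states):
  v0 = rec X. b.b.(0 + X + 0) has moves -b-> v1
  v1 = b.(0 + (rec X. b.b.(0 + X + 0)) + 0) has moves -b-> v2
  v2 = 0 + (rec X. b.b.(0 + X + 0)) + 0 has moves -b-> v1
Coarsest stable partition (strong bisimilarity classes):
  B0 = {u0, u1, u2, v0, v1, v2}
u0 ∈ B0, v0 ∈ B0 → same block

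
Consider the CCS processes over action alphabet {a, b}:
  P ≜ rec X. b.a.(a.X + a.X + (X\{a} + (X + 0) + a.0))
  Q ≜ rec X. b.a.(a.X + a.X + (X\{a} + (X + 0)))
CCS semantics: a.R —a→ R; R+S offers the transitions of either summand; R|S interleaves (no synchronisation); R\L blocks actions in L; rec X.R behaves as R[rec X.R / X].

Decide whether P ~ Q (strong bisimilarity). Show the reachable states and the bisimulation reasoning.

P's transition system — 5 states:
  m0 = rec X. b.a.(a.X + a.X + (X\{a} + (X + 0) + a.0)) → =b=> m1
  m1 = a.(a.(rec X. b.a.(a.X + a.X + (X\{a} + (X + 0) + a.0))) + a.(rec X. b.a.(a.X + a.X + (X\{a} + (X + 0) + a.0))) + ((rec X. b.a.(a.X + a.X + (X\{a} + (X + 0) + a.0)))\{a} + ((rec X. b.a.(a.X + a.X + (X\{a} + (X + 0) + a.0))) + 0) + a.0)) → =a=> m2
  m2 = a.(rec X. b.a.(a.X + a.X + (X\{a} + (X + 0) + a.0))) + a.(rec X. b.a.(a.X + a.X + (X\{a} + (X + 0) + a.0))) + ((rec X. b.a.(a.X + a.X + (X\{a} + (X + 0) + a.0)))\{a} + ((rec X. b.a.(a.X + a.X + (X\{a} + (X + 0) + a.0))) + 0) + a.0) → =a=> m0, =a=> m3, =b=> m1, =b=> m4
  m3 = 0 → deadlocked
  m4 = (a.(a.(rec X. b.a.(a.X + a.X + (X\{a} + (X + 0) + a.0))) + a.(rec X. b.a.(a.X + a.X + (X\{a} + (X + 0) + a.0))) + ((rec X. b.a.(a.X + a.X + (X\{a} + (X + 0) + a.0)))\{a} + ((rec X. b.a.(a.X + a.X + (X\{a} + (X + 0) + a.0))) + 0) + a.0)))\{a} → deadlocked
Q's transition system — 4 states:
  n0 = rec X. b.a.(a.X + a.X + (X\{a} + (X + 0))) → =b=> n1
  n1 = a.(a.(rec X. b.a.(a.X + a.X + (X\{a} + (X + 0)))) + a.(rec X. b.a.(a.X + a.X + (X\{a} + (X + 0)))) + ((rec X. b.a.(a.X + a.X + (X\{a} + (X + 0))))\{a} + ((rec X. b.a.(a.X + a.X + (X\{a} + (X + 0)))) + 0))) → =a=> n2
  n2 = a.(rec X. b.a.(a.X + a.X + (X\{a} + (X + 0)))) + a.(rec X. b.a.(a.X + a.X + (X\{a} + (X + 0)))) + ((rec X. b.a.(a.X + a.X + (X\{a} + (X + 0))))\{a} + ((rec X. b.a.(a.X + a.X + (X\{a} + (X + 0)))) + 0)) → =a=> n0, =b=> n1, =b=> n3
  n3 = (a.(a.(rec X. b.a.(a.X + a.X + (X\{a} + (X + 0)))) + a.(rec X. b.a.(a.X + a.X + (X\{a} + (X + 0)))) + ((rec X. b.a.(a.X + a.X + (X\{a} + (X + 0))))\{a} + ((rec X. b.a.(a.X + a.X + (X\{a} + (X + 0)))) + 0))))\{a} → deadlocked
Bisimilarity quotient blocks:
  B0 = {m0}
  B1 = {m1}
  B2 = {m2}
  B3 = {m3, m4, n3}
  B4 = {n0}
  B5 = {n1}
  B6 = {n2}
m0 ∈ B0, n0 ∈ B4 → different blocks

NO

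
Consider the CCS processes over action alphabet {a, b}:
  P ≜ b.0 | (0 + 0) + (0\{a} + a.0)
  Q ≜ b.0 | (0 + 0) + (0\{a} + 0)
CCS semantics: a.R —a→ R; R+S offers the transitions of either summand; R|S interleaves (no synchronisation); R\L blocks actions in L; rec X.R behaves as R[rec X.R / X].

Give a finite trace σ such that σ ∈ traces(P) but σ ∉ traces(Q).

P's transition system — 3 states:
  s0 = b.0 | (0 + 0) + (0\{a} + a.0) :: -a-> s1, -b-> s2
  s1 = 0 :: ·
  s2 = 0 | (0 + 0) :: ·
Q's transition system — 2 states:
  t0 = b.0 | (0 + 0) + (0\{a} + 0) :: -b-> t1
  t1 = 0 | (0 + 0) :: ·
Executing a from P (initial set {s0}):
  step 1 (a): {s1}
  — P admits the full trace.
Executing a from Q (initial set {t0}):
  step 1 (a): ∅  — Q cannot continue

a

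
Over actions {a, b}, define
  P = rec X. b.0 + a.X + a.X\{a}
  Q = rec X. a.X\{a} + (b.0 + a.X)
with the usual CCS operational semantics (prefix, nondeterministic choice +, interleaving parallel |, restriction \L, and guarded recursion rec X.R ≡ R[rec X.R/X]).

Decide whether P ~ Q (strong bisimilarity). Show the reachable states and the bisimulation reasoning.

P's transition system — 4 states:
  s0 = rec X. b.0 + a.X + a.X\{a} | ··a··> s0, ··a··> s1, ··b··> s2
  s1 = (rec X. b.0 + a.X + a.X\{a})\{a} | ··b··> s3
  s2 = 0 | ·
  s3 = 0\{a} | ·
Q's transition system — 4 states:
  t0 = rec X. a.X\{a} + (b.0 + a.X) | ··a··> t0, ··a··> t1, ··b··> t2
  t1 = (rec X. a.X\{a} + (b.0 + a.X))\{a} | ··b··> t3
  t2 = 0 | ·
  t3 = 0\{a} | ·
Coarsest stable partition (strong bisimilarity classes):
  B0 = {s0, t0}
  B1 = {s1, t1}
  B2 = {s2, s3, t2, t3}
s0 ∈ B0, t0 ∈ B0 → same block

bisimilar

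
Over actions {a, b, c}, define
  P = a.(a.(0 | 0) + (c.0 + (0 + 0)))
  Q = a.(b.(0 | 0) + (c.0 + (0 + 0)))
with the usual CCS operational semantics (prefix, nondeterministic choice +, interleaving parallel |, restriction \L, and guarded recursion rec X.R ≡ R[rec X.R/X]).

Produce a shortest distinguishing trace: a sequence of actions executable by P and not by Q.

Reachable graph of P (4 states):
  u0 = a.(a.(0 | 0) + (c.0 + (0 + 0))) has moves —a→ u1
  u1 = a.(0 | 0) + (c.0 + (0 + 0)) has moves —a→ u2, —c→ u3
  u2 = 0 | 0 has moves ·
  u3 = 0 has moves ·
Reachable graph of Q (4 states):
  v0 = a.(b.(0 | 0) + (c.0 + (0 + 0))) has moves —a→ v1
  v1 = b.(0 | 0) + (c.0 + (0 + 0)) has moves —b→ v2, —c→ v3
  v2 = 0 | 0 has moves ·
  v3 = 0 has moves ·
Run σ = ⟨aa⟩ on P: start {u0}
  [1] a ⇒ {u1}
  [2] a ⇒ {u2}
  — P admits the full trace.
Run σ = ⟨aa⟩ on Q: start {v0}
  [1] a ⇒ {v1}
  [2] a ⇒ ∅ (Q stuck)

aa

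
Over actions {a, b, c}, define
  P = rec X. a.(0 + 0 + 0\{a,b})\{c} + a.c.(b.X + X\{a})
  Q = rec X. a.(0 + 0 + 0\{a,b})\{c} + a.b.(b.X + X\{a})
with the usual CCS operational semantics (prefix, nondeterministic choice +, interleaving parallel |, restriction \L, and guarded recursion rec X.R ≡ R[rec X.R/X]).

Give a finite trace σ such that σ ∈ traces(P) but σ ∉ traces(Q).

ac

Reachable graph of P (4 states):
  s0 = rec X. a.(0 + 0 + 0\{a,b})\{c} + a.c.(b.X + X\{a}) ⊢ =a=> s1, =a=> s2
  s1 = (0 + 0 + 0\{a,b})\{c} ⊢ (no moves)
  s2 = c.(b.(rec X. a.(0 + 0 + 0\{a,b})\{c} + a.c.(b.X + X\{a})) + (rec X. a.(0 + 0 + 0\{a,b})\{c} + a.c.(b.X + X\{a}))\{a}) ⊢ =c=> s3
  s3 = b.(rec X. a.(0 + 0 + 0\{a,b})\{c} + a.c.(b.X + X\{a})) + (rec X. a.(0 + 0 + 0\{a,b})\{c} + a.c.(b.X + X\{a}))\{a} ⊢ =b=> s0
Reachable graph of Q (4 states):
  t0 = rec X. a.(0 + 0 + 0\{a,b})\{c} + a.b.(b.X + X\{a}) ⊢ =a=> t1, =a=> t2
  t1 = (0 + 0 + 0\{a,b})\{c} ⊢ (no moves)
  t2 = b.(b.(rec X. a.(0 + 0 + 0\{a,b})\{c} + a.b.(b.X + X\{a})) + (rec X. a.(0 + 0 + 0\{a,b})\{c} + a.b.(b.X + X\{a}))\{a}) ⊢ =b=> t3
  t3 = b.(rec X. a.(0 + 0 + 0\{a,b})\{c} + a.b.(b.X + X\{a})) + (rec X. a.(0 + 0 + 0\{a,b})\{c} + a.b.(b.X + X\{a}))\{a} ⊢ =b=> t0
Trace ⟨ac⟩ through P, begin at {s0}:
  [1] a ⇒ {s1, s2}
  [2] c ⇒ {s3}
  P completes σ.
Trace ⟨ac⟩ through Q, begin at {t0}:
  [1] a ⇒ {t1, t2}
  [2] c ⇒ ∅ (Q stuck)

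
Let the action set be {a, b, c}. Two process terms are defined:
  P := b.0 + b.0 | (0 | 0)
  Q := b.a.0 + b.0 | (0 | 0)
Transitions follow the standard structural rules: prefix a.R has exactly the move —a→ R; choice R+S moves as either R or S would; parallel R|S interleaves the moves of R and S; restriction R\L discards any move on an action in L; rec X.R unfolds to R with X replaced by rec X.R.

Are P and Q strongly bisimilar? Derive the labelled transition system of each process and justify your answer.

not bisimilar

Reachable graph of P (3 states):
  p0 = b.0 + b.0 | (0 | 0) :: --b--▸ p1, --b--▸ p2
  p1 = 0 :: ·
  p2 = 0 | (0 | 0) :: ·
Reachable graph of Q (4 states):
  q0 = b.a.0 + b.0 | (0 | 0) :: --b--▸ q1, --b--▸ q2
  q1 = 0 | (0 | 0) :: ·
  q2 = a.0 :: --a--▸ q3
  q3 = 0 :: ·
Bisimilarity quotient blocks:
  B0 = {p0}
  B1 = {p1, p2, q1, q3}
  B2 = {q0}
  B3 = {q2}
p0 ∈ B0, q0 ∈ B2 → different blocks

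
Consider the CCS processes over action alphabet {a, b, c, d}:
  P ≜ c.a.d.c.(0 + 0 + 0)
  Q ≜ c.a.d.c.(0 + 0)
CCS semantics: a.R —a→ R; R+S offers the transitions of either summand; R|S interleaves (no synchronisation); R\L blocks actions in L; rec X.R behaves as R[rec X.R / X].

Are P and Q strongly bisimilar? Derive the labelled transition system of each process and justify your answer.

YES

P's transition system — 5 states:
  s0 = c.a.d.c.(0 + 0 + 0) :: ··c··> s1
  s1 = a.d.c.(0 + 0 + 0) :: ··a··> s2
  s2 = d.c.(0 + 0 + 0) :: ··d··> s3
  s3 = c.(0 + 0 + 0) :: ··c··> s4
  s4 = 0 + 0 + 0 :: deadlocked
Q's transition system — 5 states:
  t0 = c.a.d.c.(0 + 0) :: ··c··> t1
  t1 = a.d.c.(0 + 0) :: ··a··> t2
  t2 = d.c.(0 + 0) :: ··d··> t3
  t3 = c.(0 + 0) :: ··c··> t4
  t4 = 0 + 0 :: deadlocked
Coarsest stable partition (strong bisimilarity classes):
  B0 = {s0, t0}
  B1 = {s1, t1}
  B2 = {s2, t2}
  B3 = {s3, t3}
  B4 = {s4, t4}
s0 ∈ B0, t0 ∈ B0 → same block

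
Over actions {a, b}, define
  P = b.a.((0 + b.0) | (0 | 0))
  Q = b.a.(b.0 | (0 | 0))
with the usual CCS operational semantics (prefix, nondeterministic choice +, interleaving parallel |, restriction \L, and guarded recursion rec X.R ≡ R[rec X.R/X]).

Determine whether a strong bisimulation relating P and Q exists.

LTS(P): 4 reachable states
  m0 = b.a.((0 + b.0) | (0 | 0)) :: —b→ m1
  m1 = a.((0 + b.0) | (0 | 0)) :: —a→ m2
  m2 = (0 + b.0) | (0 | 0) :: —b→ m3
  m3 = 0 | (0 | 0) :: stopped
LTS(Q): 4 reachable states
  n0 = b.a.(b.0 | (0 | 0)) :: —b→ n1
  n1 = a.(b.0 | (0 | 0)) :: —a→ n2
  n2 = b.0 | (0 | 0) :: —b→ n3
  n3 = 0 | (0 | 0) :: stopped
Coarsest stable partition (strong bisimilarity classes):
  B0 = {m0, n0}
  B1 = {m1, n1}
  B2 = {m2, n2}
  B3 = {m3, n3}
m0 ∈ B0, n0 ∈ B0 → same block

bisimilar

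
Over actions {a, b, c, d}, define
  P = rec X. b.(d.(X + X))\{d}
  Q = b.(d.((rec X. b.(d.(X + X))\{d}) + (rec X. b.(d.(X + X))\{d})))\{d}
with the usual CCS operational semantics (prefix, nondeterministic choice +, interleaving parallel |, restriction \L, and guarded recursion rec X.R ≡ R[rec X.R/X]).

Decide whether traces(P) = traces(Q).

P's transition system — 2 states:
  p0 = rec X. b.(d.(X + X))\{d} ⊢ =b=> p1
  p1 = (d.((rec X. b.(d.(X + X))\{d}) + (rec X. b.(d.(X + X))\{d})))\{d} ⊢ stopped
Q's transition system — 2 states:
  q0 = b.(d.((rec X. b.(d.(X + X))\{d}) + (rec X. b.(d.(X + X))\{d})))\{d} ⊢ =b=> q1
  q1 = (d.((rec X. b.(d.(X + X))\{d}) + (rec X. b.(d.(X + X))\{d})))\{d} ⊢ stopped
Coarsest stable partition (strong bisimilarity classes):
  B0 = {p0, q0}
  B1 = {p1, q1}
p0 ∈ B0, q0 ∈ B0 → same block
Bisimilar ⇒ trace-equivalent.

YES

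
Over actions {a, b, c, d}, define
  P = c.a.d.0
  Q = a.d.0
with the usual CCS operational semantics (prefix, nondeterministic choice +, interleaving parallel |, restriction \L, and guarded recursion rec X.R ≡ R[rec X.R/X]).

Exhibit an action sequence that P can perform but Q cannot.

Reachable graph of P (4 states):
  p0 = c.a.d.0 | --c--▸ p1
  p1 = a.d.0 | --a--▸ p2
  p2 = d.0 | --d--▸ p3
  p3 = 0 | deadlocked
Reachable graph of Q (3 states):
  q0 = a.d.0 | --a--▸ q1
  q1 = d.0 | --d--▸ q2
  q2 = 0 | deadlocked
Executing c from P (initial set {p0}):
  after c @ step 1: {p1}
  — P admits the full trace.
Executing c from Q (initial set {q0}):
  after c @ step 1: ∅ (Q stuck)

c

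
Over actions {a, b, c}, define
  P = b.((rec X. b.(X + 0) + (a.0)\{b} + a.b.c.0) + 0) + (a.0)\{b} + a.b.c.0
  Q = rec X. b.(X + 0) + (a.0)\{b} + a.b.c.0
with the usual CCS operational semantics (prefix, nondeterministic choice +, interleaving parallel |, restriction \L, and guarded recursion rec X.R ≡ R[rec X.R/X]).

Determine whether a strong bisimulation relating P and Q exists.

bisimilar

LTS(P): 6 reachable states
  m0 = b.((rec X. b.(X + 0) + (a.0)\{b} + a.b.c.0) + 0) + (a.0)\{b} + a.b.c.0 :: —a→ m1, —a→ m2, —b→ m3
  m1 = 0\{b} :: deadlocked
  m2 = b.c.0 :: —b→ m4
  m3 = (rec X. b.(X + 0) + (a.0)\{b} + a.b.c.0) + 0 :: —a→ m1, —a→ m2, —b→ m3
  m4 = c.0 :: —c→ m5
  m5 = 0 :: deadlocked
LTS(Q): 6 reachable states
  n0 = rec X. b.(X + 0) + (a.0)\{b} + a.b.c.0 :: —a→ n1, —a→ n2, —b→ n3
  n1 = 0\{b} :: deadlocked
  n2 = b.c.0 :: —b→ n4
  n3 = (rec X. b.(X + 0) + (a.0)\{b} + a.b.c.0) + 0 :: —a→ n1, —a→ n2, —b→ n3
  n4 = c.0 :: —c→ n5
  n5 = 0 :: deadlocked
Partition-refinement fixed point:
  B0 = {m0, m3, n0, n3}
  B1 = {m1, m5, n1, n5}
  B2 = {m2, n2}
  B3 = {m4, n4}
m0 ∈ B0, n0 ∈ B0 → same block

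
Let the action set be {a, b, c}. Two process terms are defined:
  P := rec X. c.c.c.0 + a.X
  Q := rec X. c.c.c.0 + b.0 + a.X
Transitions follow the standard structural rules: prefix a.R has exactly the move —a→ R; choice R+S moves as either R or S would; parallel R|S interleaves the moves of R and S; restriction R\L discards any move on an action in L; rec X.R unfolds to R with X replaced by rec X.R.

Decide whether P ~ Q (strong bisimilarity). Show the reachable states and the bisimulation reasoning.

P ≁ Q

P's transition system — 4 states:
  u0 = rec X. c.c.c.0 + a.X ⊢ -a-> u0, -c-> u1
  u1 = c.c.0 ⊢ -c-> u2
  u2 = c.0 ⊢ -c-> u3
  u3 = 0 ⊢ ·
Q's transition system — 4 states:
  v0 = rec X. c.c.c.0 + b.0 + a.X ⊢ -a-> v0, -b-> v1, -c-> v2
  v1 = 0 ⊢ ·
  v2 = c.c.0 ⊢ -c-> v3
  v3 = c.0 ⊢ -c-> v1
Coarsest stable partition (strong bisimilarity classes):
  B0 = {u0}
  B1 = {u1, v2}
  B2 = {u2, v3}
  B3 = {u3, v1}
  B4 = {v0}
u0 ∈ B0, v0 ∈ B4 → different blocks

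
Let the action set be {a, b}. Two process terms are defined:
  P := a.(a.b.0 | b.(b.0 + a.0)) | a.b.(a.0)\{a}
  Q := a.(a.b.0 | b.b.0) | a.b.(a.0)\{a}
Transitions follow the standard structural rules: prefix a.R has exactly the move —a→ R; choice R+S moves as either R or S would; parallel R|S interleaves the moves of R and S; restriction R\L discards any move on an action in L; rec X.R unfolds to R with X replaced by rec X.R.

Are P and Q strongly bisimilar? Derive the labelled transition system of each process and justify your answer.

Reachable graph of P (30 states):
  u0 = a.(a.b.0 | b.(b.0 + a.0)) | a.b.(a.0)\{a} ⊢ —a→ u1, —a→ u2
  u1 = a.(a.b.0 | b.(b.0 + a.0)) | b.(a.0)\{a} ⊢ —a→ u3, —b→ u4
  u2 = a.b.0 | b.(b.0 + a.0) | a.b.(a.0)\{a} ⊢ —a→ u3, —a→ u5, —b→ u6
  u3 = a.b.0 | b.(b.0 + a.0) | b.(a.0)\{a} ⊢ —a→ u7, —b→ u8, —b→ u9
  u4 = a.(a.b.0 | b.(b.0 + a.0)) | (a.0)\{a} ⊢ —a→ u9
  u5 = b.0 | b.(b.0 + a.0) | a.b.(a.0)\{a} ⊢ —a→ u7, —b→ u10, —b→ u11
  u6 = a.b.0 | (b.0 + a.0) | a.b.(a.0)\{a} ⊢ —a→ u11, —a→ u12, —a→ u8, —b→ u12
  u7 = b.0 | b.(b.0 + a.0) | b.(a.0)\{a} ⊢ —b→ u13, —b→ u14, —b→ u15
  u8 = a.b.0 | (b.0 + a.0) | b.(a.0)\{a} ⊢ —a→ u14, —a→ u16, —b→ u16, —b→ u17
  u9 = a.b.0 | b.(b.0 + a.0) | (a.0)\{a} ⊢ —a→ u15, —b→ u17
  u10 = 0 | b.(b.0 + a.0) | a.b.(a.0)\{a} ⊢ —a→ u13, —b→ u18
  u11 = b.0 | (b.0 + a.0) | a.b.(a.0)\{a} ⊢ —a→ u14, —a→ u19, —b→ u18, —b→ u19
  u12 = a.b.0 | 0 | a.b.(a.0)\{a} ⊢ —a→ u16, —a→ u19
  u13 = 0 | b.(b.0 + a.0) | b.(a.0)\{a} ⊢ —b→ u20, —b→ u21
  u14 = b.0 | (b.0 + a.0) | b.(a.0)\{a} ⊢ —a→ u22, —b→ u20, —b→ u22, —b→ u23
  u15 = b.0 | b.(b.0 + a.0) | (a.0)\{a} ⊢ —b→ u21, —b→ u23
  u16 = a.b.0 | 0 | b.(a.0)\{a} ⊢ —a→ u22, —b→ u24
  u17 = a.b.0 | (b.0 + a.0) | (a.0)\{a} ⊢ —a→ u23, —a→ u24, —b→ u24
  u18 = 0 | (b.0 + a.0) | a.b.(a.0)\{a} ⊢ —a→ u20, —a→ u25, —b→ u25
  u19 = b.0 | 0 | a.b.(a.0)\{a} ⊢ —a→ u22, —b→ u25
  u20 = 0 | (b.0 + a.0) | b.(a.0)\{a} ⊢ —a→ u26, —b→ u26, —b→ u27
  u21 = 0 | b.(b.0 + a.0) | (a.0)\{a} ⊢ —b→ u27
  u22 = b.0 | 0 | b.(a.0)\{a} ⊢ —b→ u26, —b→ u28
  u23 = b.0 | (b.0 + a.0) | (a.0)\{a} ⊢ —a→ u28, —b→ u27, —b→ u28
  u24 = a.b.0 | 0 | (a.0)\{a} ⊢ —a→ u28
  u25 = 0 | 0 | a.b.(a.0)\{a} ⊢ —a→ u26
  u26 = 0 | 0 | b.(a.0)\{a} ⊢ —b→ u29
  u27 = 0 | (b.0 + a.0) | (a.0)\{a} ⊢ —a→ u29, —b→ u29
  u28 = b.0 | 0 | (a.0)\{a} ⊢ —b→ u29
  u29 = 0 | 0 | (a.0)\{a} ⊢ ·
Reachable graph of Q (30 states):
  v0 = a.(a.b.0 | b.b.0) | a.b.(a.0)\{a} ⊢ —a→ v1, —a→ v2
  v1 = a.(a.b.0 | b.b.0) | b.(a.0)\{a} ⊢ —a→ v3, —b→ v4
  v2 = a.b.0 | b.b.0 | a.b.(a.0)\{a} ⊢ —a→ v3, —a→ v5, —b→ v6
  v3 = a.b.0 | b.b.0 | b.(a.0)\{a} ⊢ —a→ v7, —b→ v8, —b→ v9
  v4 = a.(a.b.0 | b.b.0) | (a.0)\{a} ⊢ —a→ v9
  v5 = b.0 | b.b.0 | a.b.(a.0)\{a} ⊢ —a→ v7, —b→ v10, —b→ v11
  v6 = a.b.0 | b.0 | a.b.(a.0)\{a} ⊢ —a→ v11, —a→ v8, —b→ v12
  v7 = b.0 | b.b.0 | b.(a.0)\{a} ⊢ —b→ v13, —b→ v14, —b→ v15
  v8 = a.b.0 | b.0 | b.(a.0)\{a} ⊢ —a→ v14, —b→ v16, —b→ v17
  v9 = a.b.0 | b.b.0 | (a.0)\{a} ⊢ —a→ v15, —b→ v17
  v10 = 0 | b.b.0 | a.b.(a.0)\{a} ⊢ —a→ v13, —b→ v18
  v11 = b.0 | b.0 | a.b.(a.0)\{a} ⊢ —a→ v14, —b→ v18, —b→ v19
  v12 = a.b.0 | 0 | a.b.(a.0)\{a} ⊢ —a→ v16, —a→ v19
  v13 = 0 | b.b.0 | b.(a.0)\{a} ⊢ —b→ v20, —b→ v21
  v14 = b.0 | b.0 | b.(a.0)\{a} ⊢ —b→ v20, —b→ v22, —b→ v23
  v15 = b.0 | b.b.0 | (a.0)\{a} ⊢ —b→ v21, —b→ v23
  v16 = a.b.0 | 0 | b.(a.0)\{a} ⊢ —a→ v22, —b→ v24
  v17 = a.b.0 | b.0 | (a.0)\{a} ⊢ —a→ v23, —b→ v24
  v18 = 0 | b.0 | a.b.(a.0)\{a} ⊢ —a→ v20, —b→ v25
  v19 = b.0 | 0 | a.b.(a.0)\{a} ⊢ —a→ v22, —b→ v25
  v20 = 0 | b.0 | b.(a.0)\{a} ⊢ —b→ v26, —b→ v27
  v21 = 0 | b.b.0 | (a.0)\{a} ⊢ —b→ v27
  v22 = b.0 | 0 | b.(a.0)\{a} ⊢ —b→ v26, —b→ v28
  v23 = b.0 | b.0 | (a.0)\{a} ⊢ —b→ v27, —b→ v28
  v24 = a.b.0 | 0 | (a.0)\{a} ⊢ —a→ v28
  v25 = 0 | 0 | a.b.(a.0)\{a} ⊢ —a→ v26
  v26 = 0 | 0 | b.(a.0)\{a} ⊢ —b→ v29
  v27 = 0 | b.0 | (a.0)\{a} ⊢ —b→ v29
  v28 = b.0 | 0 | (a.0)\{a} ⊢ —b→ v29
  v29 = 0 | 0 | (a.0)\{a} ⊢ ·
Coarsest stable partition (strong bisimilarity classes):
  B0 = {u0}
  B1 = {u2}
  B2 = {u3, u5}
  B3 = {u10, u9}
  B4 = {u17, u18}
  B5 = {u24, u25, v24, v25}
  B6 = {u26, u28, v26, v27, v28}
  B7 = {u29, v29}
  B8 = {u20, u23}
  B9 = {u27}
  B10 = {u13, u15}
  B11 = {u21}
  B12 = {u7}
  B13 = {u14}
  B14 = {u22, v20, v21, v22, v23}
  B15 = {u11, u8}
  B16 = {u16, u19, v16, v17, v18, v19}
  B17 = {u6}
  B18 = {u12, v12}
  B19 = {u1}
  B20 = {u4}
  B21 = {v0}
  B22 = {v2}
  B23 = {v6}
  B24 = {v10, v11, v8, v9}
  B25 = {v13, v14, v15}
  B26 = {v3, v5}
  B27 = {v7}
  B28 = {v1}
  B29 = {v4}
u0 ∈ B0, v0 ∈ B21 → different blocks

P ≁ Q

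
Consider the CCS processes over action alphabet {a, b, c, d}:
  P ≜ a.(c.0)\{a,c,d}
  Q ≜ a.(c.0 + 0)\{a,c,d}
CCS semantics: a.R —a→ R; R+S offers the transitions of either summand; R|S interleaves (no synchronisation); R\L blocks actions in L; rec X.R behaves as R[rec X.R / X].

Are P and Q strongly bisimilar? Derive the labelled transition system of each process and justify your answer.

LTS(P): 2 reachable states
  m0 = a.(c.0)\{a,c,d} ⊢ =a=> m1
  m1 = (c.0)\{a,c,d} ⊢ (no moves)
LTS(Q): 2 reachable states
  n0 = a.(c.0 + 0)\{a,c,d} ⊢ =a=> n1
  n1 = (c.0 + 0)\{a,c,d} ⊢ (no moves)
Partition-refinement fixed point:
  B0 = {m0, n0}
  B1 = {m1, n1}
m0 ∈ B0, n0 ∈ B0 → same block

P ~ Q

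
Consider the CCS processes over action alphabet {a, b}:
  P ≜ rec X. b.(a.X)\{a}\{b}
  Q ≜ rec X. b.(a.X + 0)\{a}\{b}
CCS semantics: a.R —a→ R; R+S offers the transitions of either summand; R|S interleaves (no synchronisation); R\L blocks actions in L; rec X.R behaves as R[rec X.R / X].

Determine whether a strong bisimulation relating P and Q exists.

P ~ Q

LTS(P): 2 reachable states
  m0 = rec X. b.(a.X)\{a}\{b} → -b-> m1
  m1 = (a.(rec X. b.(a.X)\{a}\{b}))\{a}\{b} → deadlocked
LTS(Q): 2 reachable states
  n0 = rec X. b.(a.X + 0)\{a}\{b} → -b-> n1
  n1 = (a.(rec X. b.(a.X + 0)\{a}\{b}) + 0)\{a}\{b} → deadlocked
Coarsest stable partition (strong bisimilarity classes):
  B0 = {m0, n0}
  B1 = {m1, n1}
m0 ∈ B0, n0 ∈ B0 → same block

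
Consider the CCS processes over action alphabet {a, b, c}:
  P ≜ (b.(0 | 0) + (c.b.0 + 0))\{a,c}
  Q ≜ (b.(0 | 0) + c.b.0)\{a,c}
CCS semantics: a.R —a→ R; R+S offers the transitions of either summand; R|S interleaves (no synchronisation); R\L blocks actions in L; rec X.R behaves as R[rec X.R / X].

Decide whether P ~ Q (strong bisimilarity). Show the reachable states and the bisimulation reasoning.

P's transition system — 2 states:
  u0 = (b.(0 | 0) + (c.b.0 + 0))\{a,c} ⊢ --b--▸ u1
  u1 = (0 | 0)\{a,c} ⊢ ·
Q's transition system — 2 states:
  v0 = (b.(0 | 0) + c.b.0)\{a,c} ⊢ --b--▸ v1
  v1 = (0 | 0)\{a,c} ⊢ ·
Bisimilarity quotient blocks:
  B0 = {u0, v0}
  B1 = {u1, v1}
u0 ∈ B0, v0 ∈ B0 → same block

YES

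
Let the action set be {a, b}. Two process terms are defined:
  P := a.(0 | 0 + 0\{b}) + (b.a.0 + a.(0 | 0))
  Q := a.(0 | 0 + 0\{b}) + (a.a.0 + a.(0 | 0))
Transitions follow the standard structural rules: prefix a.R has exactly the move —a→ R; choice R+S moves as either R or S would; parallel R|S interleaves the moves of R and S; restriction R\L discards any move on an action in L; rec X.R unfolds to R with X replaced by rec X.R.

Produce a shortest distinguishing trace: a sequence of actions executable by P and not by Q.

Reachable graph of P (5 states):
  s0 = a.(0 | 0 + 0\{b}) + (b.a.0 + a.(0 | 0)) has moves ··a··> s1, ··a··> s2, ··b··> s3
  s1 = 0 | 0 has moves deadlocked
  s2 = 0 | 0 + 0\{b} has moves deadlocked
  s3 = a.0 has moves ··a··> s4
  s4 = 0 has moves deadlocked
Reachable graph of Q (5 states):
  t0 = a.(0 | 0 + 0\{b}) + (a.a.0 + a.(0 | 0)) has moves ··a··> t1, ··a··> t2, ··a··> t3
  t1 = 0 | 0 has moves deadlocked
  t2 = 0 | 0 + 0\{b} has moves deadlocked
  t3 = a.0 has moves ··a··> t4
  t4 = 0 has moves deadlocked
Run σ = ⟨b⟩ on P: start {s0}
  after b @ step 1: {s3}
  P completes σ.
Run σ = ⟨b⟩ on Q: start {t0}
  after b @ step 1: no successor for Q

b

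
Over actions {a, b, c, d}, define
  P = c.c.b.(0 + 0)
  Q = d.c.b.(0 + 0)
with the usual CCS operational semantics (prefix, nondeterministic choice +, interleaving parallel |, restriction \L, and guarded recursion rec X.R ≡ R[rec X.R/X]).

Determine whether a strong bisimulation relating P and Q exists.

not bisimilar

P's transition system — 4 states:
  u0 = c.c.b.(0 + 0) ⊢ -c-> u1
  u1 = c.b.(0 + 0) ⊢ -c-> u2
  u2 = b.(0 + 0) ⊢ -b-> u3
  u3 = 0 + 0 ⊢ stopped
Q's transition system — 4 states:
  v0 = d.c.b.(0 + 0) ⊢ -d-> v1
  v1 = c.b.(0 + 0) ⊢ -c-> v2
  v2 = b.(0 + 0) ⊢ -b-> v3
  v3 = 0 + 0 ⊢ stopped
Partition-refinement fixed point:
  B0 = {u0}
  B1 = {u1, v1}
  B2 = {u2, v2}
  B3 = {u3, v3}
  B4 = {v0}
u0 ∈ B0, v0 ∈ B4 → different blocks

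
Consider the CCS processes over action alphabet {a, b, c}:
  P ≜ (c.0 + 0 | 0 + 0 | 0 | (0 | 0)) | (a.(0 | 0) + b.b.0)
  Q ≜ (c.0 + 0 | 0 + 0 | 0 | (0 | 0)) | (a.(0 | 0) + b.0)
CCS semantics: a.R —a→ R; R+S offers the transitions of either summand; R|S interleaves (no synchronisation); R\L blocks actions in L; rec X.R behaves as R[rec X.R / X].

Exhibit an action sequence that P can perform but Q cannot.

bb

P's transition system — 8 states:
  s0 = (c.0 + 0 | 0 + 0 | 0 | (0 | 0)) | (a.(0 | 0) + b.b.0) ⊢ =a=> s1, =b=> s2, =c=> s3
  s1 = (c.0 + 0 | 0 + 0 | 0 | (0 | 0)) | (0 | 0) ⊢ =c=> s4
  s2 = (c.0 + 0 | 0 + 0 | 0 | (0 | 0)) | b.0 ⊢ =b=> s5, =c=> s6
  s3 = 0 | (a.(0 | 0) + b.b.0) ⊢ =a=> s4, =b=> s6
  s4 = 0 | (0 | 0) ⊢ ·
  s5 = (c.0 + 0 | 0 + 0 | 0 | (0 | 0)) | 0 ⊢ =c=> s7
  s6 = 0 | b.0 ⊢ =b=> s7
  s7 = 0 | 0 ⊢ ·
Q's transition system — 6 states:
  t0 = (c.0 + 0 | 0 + 0 | 0 | (0 | 0)) | (a.(0 | 0) + b.0) ⊢ =a=> t1, =b=> t2, =c=> t3
  t1 = (c.0 + 0 | 0 + 0 | 0 | (0 | 0)) | (0 | 0) ⊢ =c=> t4
  t2 = (c.0 + 0 | 0 + 0 | 0 | (0 | 0)) | 0 ⊢ =c=> t5
  t3 = 0 | (a.(0 | 0) + b.0) ⊢ =a=> t4, =b=> t5
  t4 = 0 | (0 | 0) ⊢ ·
  t5 = 0 | 0 ⊢ ·
Trace ⟨bb⟩ through P, begin at {s0}:
  step 1 (b): {s2}
  step 2 (b): {s5}
  — P admits the full trace.
Trace ⟨bb⟩ through Q, begin at {t0}:
  step 1 (b): {t2}
  step 2 (b): no successor for Q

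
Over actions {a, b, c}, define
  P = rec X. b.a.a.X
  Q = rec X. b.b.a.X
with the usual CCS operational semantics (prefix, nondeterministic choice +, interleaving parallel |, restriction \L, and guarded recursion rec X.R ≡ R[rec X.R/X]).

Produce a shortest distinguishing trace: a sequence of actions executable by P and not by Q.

ba

LTS(P): 3 reachable states
  s0 = rec X. b.a.a.X | —b→ s1
  s1 = a.a.(rec X. b.a.a.X) | —a→ s2
  s2 = a.(rec X. b.a.a.X) | —a→ s0
LTS(Q): 3 reachable states
  t0 = rec X. b.b.a.X | —b→ t1
  t1 = b.a.(rec X. b.b.a.X) | —b→ t2
  t2 = a.(rec X. b.b.a.X) | —a→ t0
Run σ = ⟨ba⟩ on P: start {s0}
  step 1 (b): {s1}
  step 2 (a): {s2}
  P completes σ.
Run σ = ⟨ba⟩ on Q: start {t0}
  step 1 (b): {t1}
  step 2 (a): ∅ (Q stuck)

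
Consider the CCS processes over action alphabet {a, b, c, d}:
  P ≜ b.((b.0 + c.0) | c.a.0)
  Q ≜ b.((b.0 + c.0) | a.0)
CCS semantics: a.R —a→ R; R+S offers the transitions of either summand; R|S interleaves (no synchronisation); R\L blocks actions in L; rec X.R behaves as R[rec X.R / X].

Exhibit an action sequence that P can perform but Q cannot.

bbc

P's transition system — 7 states:
  m0 = b.((b.0 + c.0) | c.a.0) ⊢ ··b··> m1
  m1 = (b.0 + c.0) | c.a.0 ⊢ ··b··> m2, ··c··> m2, ··c··> m3
  m2 = 0 | c.a.0 ⊢ ··c··> m4
  m3 = (b.0 + c.0) | a.0 ⊢ ··a··> m5, ··b··> m4, ··c··> m4
  m4 = 0 | a.0 ⊢ ··a··> m6
  m5 = (b.0 + c.0) | 0 ⊢ ··b··> m6, ··c··> m6
  m6 = 0 | 0 ⊢ (no moves)
Q's transition system — 5 states:
  n0 = b.((b.0 + c.0) | a.0) ⊢ ··b··> n1
  n1 = (b.0 + c.0) | a.0 ⊢ ··a··> n2, ··b··> n3, ··c··> n3
  n2 = (b.0 + c.0) | 0 ⊢ ··b··> n4, ··c··> n4
  n3 = 0 | a.0 ⊢ ··a··> n4
  n4 = 0 | 0 ⊢ (no moves)
Executing bbc from P (initial set {m0}):
  [1] b ⇒ {m1}
  [2] b ⇒ {m2}
  [3] c ⇒ {m4}
  — P admits the full trace.
Executing bbc from Q (initial set {n0}):
  [1] b ⇒ {n1}
  [2] b ⇒ {n3}
  [3] c ⇒ no successor for Q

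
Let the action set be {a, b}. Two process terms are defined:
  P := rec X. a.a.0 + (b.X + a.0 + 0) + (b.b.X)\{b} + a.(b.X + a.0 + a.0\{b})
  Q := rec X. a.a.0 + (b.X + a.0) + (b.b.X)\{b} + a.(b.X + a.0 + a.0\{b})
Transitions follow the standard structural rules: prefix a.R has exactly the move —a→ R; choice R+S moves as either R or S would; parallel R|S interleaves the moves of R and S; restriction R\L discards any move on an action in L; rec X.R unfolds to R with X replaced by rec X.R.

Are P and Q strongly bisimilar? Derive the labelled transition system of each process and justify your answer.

bisimilar

LTS(P): 5 reachable states
  s0 = rec X. a.a.0 + (b.X + a.0 + 0) + (b.b.X)\{b} + a.(b.X + a.0 + a.0\{b}) → --a--▸ s1, --a--▸ s2, --a--▸ s3, --b--▸ s0
  s1 = 0 → (no moves)
  s2 = a.0 → --a--▸ s1
  s3 = b.(rec X. a.a.0 + (b.X + a.0 + 0) + (b.b.X)\{b} + a.(b.X + a.0 + a.0\{b})) + a.0 + a.0\{b} → --a--▸ s1, --a--▸ s4, --b--▸ s0
  s4 = 0\{b} → (no moves)
LTS(Q): 5 reachable states
  t0 = rec X. a.a.0 + (b.X + a.0) + (b.b.X)\{b} + a.(b.X + a.0 + a.0\{b}) → --a--▸ t1, --a--▸ t2, --a--▸ t3, --b--▸ t0
  t1 = 0 → (no moves)
  t2 = a.0 → --a--▸ t1
  t3 = b.(rec X. a.a.0 + (b.X + a.0) + (b.b.X)\{b} + a.(b.X + a.0 + a.0\{b})) + a.0 + a.0\{b} → --a--▸ t1, --a--▸ t4, --b--▸ t0
  t4 = 0\{b} → (no moves)
Bisimilarity quotient blocks:
  B0 = {s0, t0}
  B1 = {s1, s4, t1, t4}
  B2 = {s3, t3}
  B3 = {s2, t2}
s0 ∈ B0, t0 ∈ B0 → same block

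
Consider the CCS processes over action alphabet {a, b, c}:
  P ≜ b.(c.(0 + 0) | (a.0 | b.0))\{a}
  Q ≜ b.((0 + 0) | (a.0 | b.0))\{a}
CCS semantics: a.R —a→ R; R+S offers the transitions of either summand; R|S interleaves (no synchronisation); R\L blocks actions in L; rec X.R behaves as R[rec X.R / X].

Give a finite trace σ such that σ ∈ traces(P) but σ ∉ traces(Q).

bc

P's transition system — 5 states:
  p0 = b.(c.(0 + 0) | (a.0 | b.0))\{a} ⊢ -b-> p1
  p1 = (c.(0 + 0) | (a.0 | b.0))\{a} ⊢ -b-> p2, -c-> p3
  p2 = (c.(0 + 0) | (a.0 | 0))\{a} ⊢ -c-> p4
  p3 = ((0 + 0) | (a.0 | b.0))\{a} ⊢ -b-> p4
  p4 = ((0 + 0) | (a.0 | 0))\{a} ⊢ stopped
Q's transition system — 3 states:
  q0 = b.((0 + 0) | (a.0 | b.0))\{a} ⊢ -b-> q1
  q1 = ((0 + 0) | (a.0 | b.0))\{a} ⊢ -b-> q2
  q2 = ((0 + 0) | (a.0 | 0))\{a} ⊢ stopped
Trace ⟨bc⟩ through P, begin at {p0}:
  [1] b ⇒ {p1}
  [2] c ⇒ {p3}
  P completes σ.
Trace ⟨bc⟩ through Q, begin at {q0}:
  [1] b ⇒ {q1}
  [2] c ⇒ no successor for Q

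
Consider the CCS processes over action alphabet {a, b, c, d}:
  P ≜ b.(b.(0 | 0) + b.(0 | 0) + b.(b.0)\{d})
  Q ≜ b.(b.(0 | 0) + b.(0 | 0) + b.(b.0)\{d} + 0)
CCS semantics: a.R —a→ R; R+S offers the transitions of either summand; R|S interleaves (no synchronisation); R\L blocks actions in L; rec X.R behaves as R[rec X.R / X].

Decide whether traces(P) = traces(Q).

trace-equivalent

Reachable graph of P (5 states):
  s0 = b.(b.(0 | 0) + b.(0 | 0) + b.(b.0)\{d}) ⊢ --b--▸ s1
  s1 = b.(0 | 0) + b.(0 | 0) + b.(b.0)\{d} ⊢ --b--▸ s2, --b--▸ s3
  s2 = (b.0)\{d} ⊢ --b--▸ s4
  s3 = 0 | 0 ⊢ deadlocked
  s4 = 0\{d} ⊢ deadlocked
Reachable graph of Q (5 states):
  t0 = b.(b.(0 | 0) + b.(0 | 0) + b.(b.0)\{d} + 0) ⊢ --b--▸ t1
  t1 = b.(0 | 0) + b.(0 | 0) + b.(b.0)\{d} + 0 ⊢ --b--▸ t2, --b--▸ t3
  t2 = (b.0)\{d} ⊢ --b--▸ t4
  t3 = 0 | 0 ⊢ deadlocked
  t4 = 0\{d} ⊢ deadlocked
Bisimilarity quotient blocks:
  B0 = {s0, t0}
  B1 = {s1, t1}
  B2 = {s2, t2}
  B3 = {s3, s4, t3, t4}
s0 ∈ B0, t0 ∈ B0 → same block
Bisimilar ⇒ trace-equivalent.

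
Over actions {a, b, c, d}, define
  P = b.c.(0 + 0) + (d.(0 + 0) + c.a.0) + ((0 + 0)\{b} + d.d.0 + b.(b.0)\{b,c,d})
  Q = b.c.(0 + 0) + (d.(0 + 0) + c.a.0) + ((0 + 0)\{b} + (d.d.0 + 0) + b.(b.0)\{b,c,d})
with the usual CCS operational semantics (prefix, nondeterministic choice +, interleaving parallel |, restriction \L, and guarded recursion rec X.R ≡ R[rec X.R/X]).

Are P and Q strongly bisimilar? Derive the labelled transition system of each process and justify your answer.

P's transition system — 7 states:
  m0 = b.c.(0 + 0) + (d.(0 + 0) + c.a.0) + ((0 + 0)\{b} + d.d.0 + b.(b.0)\{b,c,d}) → ··b··> m1, ··b··> m2, ··c··> m3, ··d··> m4, ··d··> m5
  m1 = (b.0)\{b,c,d} → deadlocked
  m2 = c.(0 + 0) → ··c··> m4
  m3 = a.0 → ··a··> m6
  m4 = 0 + 0 → deadlocked
  m5 = d.0 → ··d··> m6
  m6 = 0 → deadlocked
Q's transition system — 7 states:
  n0 = b.c.(0 + 0) + (d.(0 + 0) + c.a.0) + ((0 + 0)\{b} + (d.d.0 + 0) + b.(b.0)\{b,c,d}) → ··b··> n1, ··b··> n2, ··c··> n3, ··d··> n4, ··d··> n5
  n1 = (b.0)\{b,c,d} → deadlocked
  n2 = c.(0 + 0) → ··c··> n4
  n3 = a.0 → ··a··> n6
  n4 = 0 + 0 → deadlocked
  n5 = d.0 → ··d··> n6
  n6 = 0 → deadlocked
Partition-refinement fixed point:
  B0 = {m0, n0}
  B1 = {m5, n5}
  B2 = {m1, m4, m6, n1, n4, n6}
  B3 = {m2, n2}
  B4 = {m3, n3}
m0 ∈ B0, n0 ∈ B0 → same block

P ~ Q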